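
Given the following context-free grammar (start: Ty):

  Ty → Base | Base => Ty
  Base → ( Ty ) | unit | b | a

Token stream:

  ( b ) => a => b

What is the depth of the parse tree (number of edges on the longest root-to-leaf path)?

[Ty [Base ( [Ty [Base b]] )] => [Ty [Base a] => [Ty [Base b]]]]

4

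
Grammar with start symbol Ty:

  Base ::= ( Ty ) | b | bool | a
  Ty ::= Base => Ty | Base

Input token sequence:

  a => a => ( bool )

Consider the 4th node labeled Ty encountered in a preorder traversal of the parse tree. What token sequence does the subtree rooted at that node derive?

bool

[Ty [Base a] => [Ty [Base a] => [Ty [Base ( [Ty [Base bool]] )]]]]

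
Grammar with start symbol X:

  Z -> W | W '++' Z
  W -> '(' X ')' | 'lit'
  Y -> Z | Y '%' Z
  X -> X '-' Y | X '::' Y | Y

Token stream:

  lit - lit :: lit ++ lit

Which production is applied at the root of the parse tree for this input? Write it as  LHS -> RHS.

X -> X '::' Y

[X [X [X [Y [Z [W lit]]]] - [Y [Z [W lit]]]] :: [Y [Z [W lit] ++ [Z [W lit]]]]]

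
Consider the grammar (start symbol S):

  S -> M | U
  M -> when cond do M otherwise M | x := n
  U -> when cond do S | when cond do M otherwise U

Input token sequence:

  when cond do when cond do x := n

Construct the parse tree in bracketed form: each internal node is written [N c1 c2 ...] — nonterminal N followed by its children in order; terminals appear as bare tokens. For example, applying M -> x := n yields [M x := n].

S
U
when cond do S
when cond do U
when cond do when cond do S
when cond do when cond do M
when cond do when cond do x := n

[S [U when cond do [S [U when cond do [S [M x := n]]]]]]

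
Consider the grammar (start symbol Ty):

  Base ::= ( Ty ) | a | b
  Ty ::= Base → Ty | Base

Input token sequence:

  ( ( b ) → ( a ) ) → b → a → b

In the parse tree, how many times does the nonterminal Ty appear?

8

[Ty [Base ( [Ty [Base ( [Ty [Base b]] )] → [Ty [Base ( [Ty [Base a]] )]]] )] → [Ty [Base b] → [Ty [Base a] → [Ty [Base b]]]]]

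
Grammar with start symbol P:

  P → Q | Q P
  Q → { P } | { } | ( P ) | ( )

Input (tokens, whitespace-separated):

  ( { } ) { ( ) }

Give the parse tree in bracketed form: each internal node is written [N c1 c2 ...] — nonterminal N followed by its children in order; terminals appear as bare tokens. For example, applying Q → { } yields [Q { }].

[P [Q ( [P [Q { }]] )] [P [Q { [P [Q ( )]] }]]]

P
Q P
( P ) P
( Q ) P
( { } ) P
( { } ) Q
( { } ) { P }
( { } ) { Q }
( { } ) { ( ) }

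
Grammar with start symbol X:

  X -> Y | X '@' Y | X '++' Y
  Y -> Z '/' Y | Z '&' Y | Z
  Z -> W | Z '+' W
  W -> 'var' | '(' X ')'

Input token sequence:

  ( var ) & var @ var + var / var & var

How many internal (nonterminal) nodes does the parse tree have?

23

[X [X [Y [Z [W ( [X [Y [Z [W var]]]] )]] & [Y [Z [W var]]]]] @ [Y [Z [Z [W var]] + [W var]] / [Y [Z [W var]] & [Y [Z [W var]]]]]]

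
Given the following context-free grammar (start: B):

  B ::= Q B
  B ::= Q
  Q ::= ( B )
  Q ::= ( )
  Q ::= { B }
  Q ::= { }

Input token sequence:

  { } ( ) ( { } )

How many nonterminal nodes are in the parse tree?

[B [Q { }] [B [Q ( )] [B [Q ( [B [Q { }]] )]]]]

8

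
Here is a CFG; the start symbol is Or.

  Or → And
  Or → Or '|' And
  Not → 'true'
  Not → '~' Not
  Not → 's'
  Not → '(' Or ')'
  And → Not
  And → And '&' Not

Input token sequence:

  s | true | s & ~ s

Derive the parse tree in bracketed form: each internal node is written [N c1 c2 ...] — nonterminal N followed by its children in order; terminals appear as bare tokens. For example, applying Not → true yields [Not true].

[Or [Or [Or [And [Not s]]] | [And [Not true]]] | [And [And [Not s]] & [Not ~ [Not s]]]]

Or
Or | And
Or | And | And
And | And | And
Not | And | And
s | And | And
s | Not | And
s | true | And
s | true | And & Not
s | true | Not & Not
s | true | s & Not
s | true | s & ~ Not
s | true | s & ~ s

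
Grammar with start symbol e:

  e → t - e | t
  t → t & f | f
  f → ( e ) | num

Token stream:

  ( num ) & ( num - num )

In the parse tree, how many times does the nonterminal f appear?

[e [t [t [f ( [e [t [f num]]] )]] & [f ( [e [t [f num]] - [e [t [f num]]]] )]]]

5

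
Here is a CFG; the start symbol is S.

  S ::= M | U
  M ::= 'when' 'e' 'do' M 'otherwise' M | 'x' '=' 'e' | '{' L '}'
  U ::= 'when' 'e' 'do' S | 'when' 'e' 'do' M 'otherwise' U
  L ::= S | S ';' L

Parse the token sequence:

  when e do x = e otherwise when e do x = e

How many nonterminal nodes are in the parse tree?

[S [U when e do [M x = e] otherwise [U when e do [S [M x = e]]]]]

6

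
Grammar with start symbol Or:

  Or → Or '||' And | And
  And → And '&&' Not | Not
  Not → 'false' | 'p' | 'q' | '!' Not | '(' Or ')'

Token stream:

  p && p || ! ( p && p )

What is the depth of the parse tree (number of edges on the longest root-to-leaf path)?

8

[Or [Or [And [And [Not p]] && [Not p]]] || [And [Not ! [Not ( [Or [And [And [Not p]] && [Not p]]] )]]]]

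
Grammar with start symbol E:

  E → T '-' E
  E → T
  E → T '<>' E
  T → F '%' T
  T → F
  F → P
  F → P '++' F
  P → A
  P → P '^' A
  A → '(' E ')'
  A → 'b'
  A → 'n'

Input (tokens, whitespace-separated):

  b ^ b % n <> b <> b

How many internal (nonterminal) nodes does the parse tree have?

[E [T [F [P [P [A b]] ^ [A b]]] % [T [F [P [A n]]]]] <> [E [T [F [P [A b]]]] <> [E [T [F [P [A b]]]]]]]

21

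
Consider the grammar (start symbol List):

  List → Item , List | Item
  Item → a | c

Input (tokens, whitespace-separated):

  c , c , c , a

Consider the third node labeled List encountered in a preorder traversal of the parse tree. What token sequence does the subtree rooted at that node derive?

[List [Item c] , [List [Item c] , [List [Item c] , [List [Item a]]]]]

c , a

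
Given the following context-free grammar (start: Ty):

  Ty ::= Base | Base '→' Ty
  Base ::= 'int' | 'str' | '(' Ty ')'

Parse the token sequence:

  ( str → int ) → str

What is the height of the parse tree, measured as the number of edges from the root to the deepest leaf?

[Ty [Base ( [Ty [Base str] → [Ty [Base int]]] )] → [Ty [Base str]]]

5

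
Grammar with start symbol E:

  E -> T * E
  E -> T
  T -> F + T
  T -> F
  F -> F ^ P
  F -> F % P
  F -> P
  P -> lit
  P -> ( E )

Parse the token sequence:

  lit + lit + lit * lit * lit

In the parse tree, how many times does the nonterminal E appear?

3

[E [T [F [P lit]] + [T [F [P lit]] + [T [F [P lit]]]]] * [E [T [F [P lit]]] * [E [T [F [P lit]]]]]]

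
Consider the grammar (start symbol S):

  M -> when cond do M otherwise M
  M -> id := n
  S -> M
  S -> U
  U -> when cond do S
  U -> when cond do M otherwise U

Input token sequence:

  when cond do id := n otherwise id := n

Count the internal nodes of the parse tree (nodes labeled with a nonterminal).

4

[S [M when cond do [M id := n] otherwise [M id := n]]]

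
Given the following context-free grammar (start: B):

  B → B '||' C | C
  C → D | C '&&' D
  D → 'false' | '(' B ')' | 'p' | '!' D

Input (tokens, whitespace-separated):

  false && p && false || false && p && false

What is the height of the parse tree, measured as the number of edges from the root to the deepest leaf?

6

[B [B [C [C [C [D false]] && [D p]] && [D false]]] || [C [C [C [D false]] && [D p]] && [D false]]]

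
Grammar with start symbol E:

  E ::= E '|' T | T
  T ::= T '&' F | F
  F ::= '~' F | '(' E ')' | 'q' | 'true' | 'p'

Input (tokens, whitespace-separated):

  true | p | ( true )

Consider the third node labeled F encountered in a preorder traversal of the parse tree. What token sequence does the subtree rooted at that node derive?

( true )

[E [E [E [T [F true]]] | [T [F p]]] | [T [F ( [E [T [F true]]] )]]]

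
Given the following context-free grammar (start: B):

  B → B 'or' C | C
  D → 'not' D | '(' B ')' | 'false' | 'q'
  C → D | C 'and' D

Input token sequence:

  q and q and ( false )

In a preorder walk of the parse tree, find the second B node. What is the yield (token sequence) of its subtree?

false

[B [C [C [C [D q]] and [D q]] and [D ( [B [C [D false]]] )]]]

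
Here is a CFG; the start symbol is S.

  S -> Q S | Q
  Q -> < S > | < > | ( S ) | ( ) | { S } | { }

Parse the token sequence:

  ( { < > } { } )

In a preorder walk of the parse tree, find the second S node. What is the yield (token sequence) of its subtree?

{ < > } { }

[S [Q ( [S [Q { [S [Q < >]] }] [S [Q { }]]] )]]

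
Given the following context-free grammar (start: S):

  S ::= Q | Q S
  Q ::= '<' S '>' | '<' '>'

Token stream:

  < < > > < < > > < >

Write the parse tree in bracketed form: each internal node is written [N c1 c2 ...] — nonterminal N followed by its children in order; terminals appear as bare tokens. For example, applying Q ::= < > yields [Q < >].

[S [Q < [S [Q < >]] >] [S [Q < [S [Q < >]] >] [S [Q < >]]]]

S
Q S
< S > S
< Q > S
< < > > S
< < > > Q S
< < > > < S > S
< < > > < Q > S
< < > > < < > > S
< < > > < < > > Q
< < > > < < > > < >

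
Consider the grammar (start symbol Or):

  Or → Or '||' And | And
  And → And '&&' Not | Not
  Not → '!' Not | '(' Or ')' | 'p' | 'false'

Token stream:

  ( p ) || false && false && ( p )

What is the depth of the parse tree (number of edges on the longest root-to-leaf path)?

[Or [Or [And [Not ( [Or [And [Not p]]] )]]] || [And [And [And [Not false]] && [Not false]] && [Not ( [Or [And [Not p]]] )]]]

7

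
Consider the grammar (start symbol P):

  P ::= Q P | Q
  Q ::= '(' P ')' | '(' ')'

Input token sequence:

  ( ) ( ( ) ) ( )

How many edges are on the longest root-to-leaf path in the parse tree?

5

[P [Q ( )] [P [Q ( [P [Q ( )]] )] [P [Q ( )]]]]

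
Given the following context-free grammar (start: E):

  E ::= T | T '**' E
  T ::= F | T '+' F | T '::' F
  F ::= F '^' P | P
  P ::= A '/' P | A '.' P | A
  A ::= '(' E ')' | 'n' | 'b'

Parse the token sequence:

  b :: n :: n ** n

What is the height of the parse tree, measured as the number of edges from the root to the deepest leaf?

7

[E [T [T [T [F [P [A b]]]] :: [F [P [A n]]]] :: [F [P [A n]]]] ** [E [T [F [P [A n]]]]]]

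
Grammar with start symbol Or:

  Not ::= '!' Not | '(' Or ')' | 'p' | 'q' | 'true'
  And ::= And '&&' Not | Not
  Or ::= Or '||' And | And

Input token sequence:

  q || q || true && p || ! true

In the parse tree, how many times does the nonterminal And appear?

[Or [Or [Or [Or [And [Not q]]] || [And [Not q]]] || [And [And [Not true]] && [Not p]]] || [And [Not ! [Not true]]]]

5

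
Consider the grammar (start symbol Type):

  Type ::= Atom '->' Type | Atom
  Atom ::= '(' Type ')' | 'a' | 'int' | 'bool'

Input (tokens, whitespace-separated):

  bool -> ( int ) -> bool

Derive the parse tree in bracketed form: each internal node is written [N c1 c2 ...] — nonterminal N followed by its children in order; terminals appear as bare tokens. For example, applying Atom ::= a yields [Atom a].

Type
Atom -> Type
bool -> Type
bool -> Atom -> Type
bool -> ( Type ) -> Type
bool -> ( Atom ) -> Type
bool -> ( int ) -> Type
bool -> ( int ) -> Atom
bool -> ( int ) -> bool

[Type [Atom bool] -> [Type [Atom ( [Type [Atom int]] )] -> [Type [Atom bool]]]]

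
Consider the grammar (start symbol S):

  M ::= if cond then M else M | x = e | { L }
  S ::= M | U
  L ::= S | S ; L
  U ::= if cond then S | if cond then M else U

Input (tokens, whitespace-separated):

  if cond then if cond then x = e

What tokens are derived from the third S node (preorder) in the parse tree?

[S [U if cond then [S [U if cond then [S [M x = e]]]]]]

x = e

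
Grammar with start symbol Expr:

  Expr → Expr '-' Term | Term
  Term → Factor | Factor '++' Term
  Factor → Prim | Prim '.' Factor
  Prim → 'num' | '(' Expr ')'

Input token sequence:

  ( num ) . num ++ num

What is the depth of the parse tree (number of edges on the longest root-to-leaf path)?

8

[Expr [Term [Factor [Prim ( [Expr [Term [Factor [Prim num]]]] )] . [Factor [Prim num]]] ++ [Term [Factor [Prim num]]]]]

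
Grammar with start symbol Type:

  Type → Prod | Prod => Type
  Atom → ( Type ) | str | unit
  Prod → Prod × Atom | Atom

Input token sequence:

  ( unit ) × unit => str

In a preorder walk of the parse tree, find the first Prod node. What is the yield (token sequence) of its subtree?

( unit ) × unit

[Type [Prod [Prod [Atom ( [Type [Prod [Atom unit]]] )]] × [Atom unit]] => [Type [Prod [Atom str]]]]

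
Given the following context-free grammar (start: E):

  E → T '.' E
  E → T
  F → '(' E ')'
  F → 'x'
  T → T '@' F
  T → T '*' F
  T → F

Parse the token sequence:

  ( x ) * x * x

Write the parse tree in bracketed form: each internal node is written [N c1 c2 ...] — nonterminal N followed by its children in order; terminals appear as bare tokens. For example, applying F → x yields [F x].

[E [T [T [T [F ( [E [T [F x]]] )]] * [F x]] * [F x]]]

E
T
T * F
T * F * F
F * F * F
( E ) * F * F
( T ) * F * F
( F ) * F * F
( x ) * F * F
( x ) * x * F
( x ) * x * x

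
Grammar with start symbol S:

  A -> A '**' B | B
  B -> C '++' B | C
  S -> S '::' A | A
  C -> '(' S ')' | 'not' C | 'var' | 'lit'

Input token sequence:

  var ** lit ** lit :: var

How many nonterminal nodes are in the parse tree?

[S [S [A [A [A [B [C var]]] ** [B [C lit]]] ** [B [C lit]]]] :: [A [B [C var]]]]

14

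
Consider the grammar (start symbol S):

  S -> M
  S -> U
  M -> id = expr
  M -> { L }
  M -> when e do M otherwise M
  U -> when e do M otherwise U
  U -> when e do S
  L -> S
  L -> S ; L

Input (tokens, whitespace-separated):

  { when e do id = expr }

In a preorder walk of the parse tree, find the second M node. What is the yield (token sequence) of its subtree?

[S [M { [L [S [U when e do [S [M id = expr]]]]] }]]

id = expr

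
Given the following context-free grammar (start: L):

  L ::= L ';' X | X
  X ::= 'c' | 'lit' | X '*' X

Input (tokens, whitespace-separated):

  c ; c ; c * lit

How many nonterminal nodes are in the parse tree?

8

[L [L [L [X c]] ; [X c]] ; [X [X c] * [X lit]]]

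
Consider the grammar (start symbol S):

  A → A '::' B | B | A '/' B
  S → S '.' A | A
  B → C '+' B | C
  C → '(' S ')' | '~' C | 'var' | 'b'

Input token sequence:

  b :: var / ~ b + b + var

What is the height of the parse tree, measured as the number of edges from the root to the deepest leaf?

6

[S [A [A [A [B [C b]]] :: [B [C var]]] / [B [C ~ [C b]] + [B [C b] + [B [C var]]]]]]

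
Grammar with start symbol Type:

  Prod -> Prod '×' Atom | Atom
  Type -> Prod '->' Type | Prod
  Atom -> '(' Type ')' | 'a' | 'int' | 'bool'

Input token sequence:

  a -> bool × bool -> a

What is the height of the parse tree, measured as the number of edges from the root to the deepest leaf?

5

[Type [Prod [Atom a]] -> [Type [Prod [Prod [Atom bool]] × [Atom bool]] -> [Type [Prod [Atom a]]]]]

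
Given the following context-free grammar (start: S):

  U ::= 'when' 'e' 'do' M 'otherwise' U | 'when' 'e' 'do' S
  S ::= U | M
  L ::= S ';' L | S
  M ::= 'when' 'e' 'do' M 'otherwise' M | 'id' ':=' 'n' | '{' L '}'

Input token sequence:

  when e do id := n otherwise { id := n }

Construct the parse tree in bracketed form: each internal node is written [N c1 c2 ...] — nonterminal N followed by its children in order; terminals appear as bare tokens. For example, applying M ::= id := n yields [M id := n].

S
M
when e do M otherwise M
when e do id := n otherwise M
when e do id := n otherwise { L }
when e do id := n otherwise { S }
when e do id := n otherwise { M }
when e do id := n otherwise { id := n }

[S [M when e do [M id := n] otherwise [M { [L [S [M id := n]]] }]]]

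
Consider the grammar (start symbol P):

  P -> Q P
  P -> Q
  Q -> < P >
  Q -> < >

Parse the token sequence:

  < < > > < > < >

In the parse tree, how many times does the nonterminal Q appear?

4

[P [Q < [P [Q < >]] >] [P [Q < >] [P [Q < >]]]]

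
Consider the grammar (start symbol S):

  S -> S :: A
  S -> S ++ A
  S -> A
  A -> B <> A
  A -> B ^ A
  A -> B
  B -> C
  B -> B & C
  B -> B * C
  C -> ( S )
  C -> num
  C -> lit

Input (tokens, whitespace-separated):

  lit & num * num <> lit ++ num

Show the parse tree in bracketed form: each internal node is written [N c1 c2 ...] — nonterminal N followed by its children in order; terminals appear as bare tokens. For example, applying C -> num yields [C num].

[S [S [A [B [B [B [C lit]] & [C num]] * [C num]] <> [A [B [C lit]]]]] ++ [A [B [C num]]]]

S
S ++ A
A ++ A
B <> A ++ A
B * C <> A ++ A
B & C * C <> A ++ A
C & C * C <> A ++ A
lit & C * C <> A ++ A
lit & num * C <> A ++ A
lit & num * num <> A ++ A
lit & num * num <> B ++ A
lit & num * num <> C ++ A
lit & num * num <> lit ++ A
lit & num * num <> lit ++ B
lit & num * num <> lit ++ C
lit & num * num <> lit ++ num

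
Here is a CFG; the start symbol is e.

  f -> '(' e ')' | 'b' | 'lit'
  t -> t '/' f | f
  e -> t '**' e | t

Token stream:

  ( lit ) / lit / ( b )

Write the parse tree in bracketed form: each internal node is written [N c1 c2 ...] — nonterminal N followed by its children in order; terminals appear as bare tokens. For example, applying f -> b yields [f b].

e
t
t / f
t / f / f
f / f / f
( e ) / f / f
( t ) / f / f
( f ) / f / f
( lit ) / f / f
( lit ) / lit / f
( lit ) / lit / ( e )
( lit ) / lit / ( t )
( lit ) / lit / ( f )
( lit ) / lit / ( b )

[e [t [t [t [f ( [e [t [f lit]]] )]] / [f lit]] / [f ( [e [t [f b]]] )]]]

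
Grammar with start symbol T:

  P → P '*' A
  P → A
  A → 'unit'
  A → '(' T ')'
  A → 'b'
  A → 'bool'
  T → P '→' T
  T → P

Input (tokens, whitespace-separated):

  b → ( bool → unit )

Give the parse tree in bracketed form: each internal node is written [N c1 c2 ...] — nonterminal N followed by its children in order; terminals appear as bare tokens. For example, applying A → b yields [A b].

[T [P [A b]] → [T [P [A ( [T [P [A bool]] → [T [P [A unit]]]] )]]]]

T
P → T
A → T
b → T
b → P
b → A
b → ( T )
b → ( P → T )
b → ( A → T )
b → ( bool → T )
b → ( bool → P )
b → ( bool → A )
b → ( bool → unit )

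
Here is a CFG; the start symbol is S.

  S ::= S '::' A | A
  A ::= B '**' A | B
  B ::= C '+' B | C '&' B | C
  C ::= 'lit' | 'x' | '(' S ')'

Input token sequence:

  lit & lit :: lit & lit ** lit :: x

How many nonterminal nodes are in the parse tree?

19

[S [S [S [A [B [C lit] & [B [C lit]]]]] :: [A [B [C lit] & [B [C lit]]] ** [A [B [C lit]]]]] :: [A [B [C x]]]]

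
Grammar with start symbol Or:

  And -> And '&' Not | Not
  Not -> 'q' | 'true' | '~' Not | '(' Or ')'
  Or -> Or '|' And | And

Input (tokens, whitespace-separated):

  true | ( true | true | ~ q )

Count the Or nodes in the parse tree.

5

[Or [Or [And [Not true]]] | [And [Not ( [Or [Or [Or [And [Not true]]] | [And [Not true]]] | [And [Not ~ [Not q]]]] )]]]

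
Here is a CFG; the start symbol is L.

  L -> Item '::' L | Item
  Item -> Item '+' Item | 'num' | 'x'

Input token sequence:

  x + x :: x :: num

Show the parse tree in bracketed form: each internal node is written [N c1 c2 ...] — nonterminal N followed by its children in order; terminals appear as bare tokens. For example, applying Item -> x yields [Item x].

L
Item :: L
Item + Item :: L
x + Item :: L
x + x :: L
x + x :: Item :: L
x + x :: x :: L
x + x :: x :: Item
x + x :: x :: num

[L [Item [Item x] + [Item x]] :: [L [Item x] :: [L [Item num]]]]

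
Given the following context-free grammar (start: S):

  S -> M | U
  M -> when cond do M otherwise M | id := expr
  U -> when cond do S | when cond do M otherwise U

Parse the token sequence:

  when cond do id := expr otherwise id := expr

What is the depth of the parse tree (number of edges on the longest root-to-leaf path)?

3

[S [M when cond do [M id := expr] otherwise [M id := expr]]]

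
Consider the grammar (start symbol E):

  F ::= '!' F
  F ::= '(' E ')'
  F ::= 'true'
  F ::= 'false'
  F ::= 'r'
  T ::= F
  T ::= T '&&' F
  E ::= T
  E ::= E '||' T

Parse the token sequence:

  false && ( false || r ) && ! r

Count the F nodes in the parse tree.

6

[E [T [T [T [F false]] && [F ( [E [E [T [F false]]] || [T [F r]]] )]] && [F ! [F r]]]]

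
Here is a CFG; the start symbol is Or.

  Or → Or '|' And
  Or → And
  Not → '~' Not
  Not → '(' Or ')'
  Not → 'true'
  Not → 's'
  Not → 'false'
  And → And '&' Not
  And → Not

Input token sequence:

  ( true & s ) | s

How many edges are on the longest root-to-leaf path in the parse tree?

8

[Or [Or [And [Not ( [Or [And [And [Not true]] & [Not s]]] )]]] | [And [Not s]]]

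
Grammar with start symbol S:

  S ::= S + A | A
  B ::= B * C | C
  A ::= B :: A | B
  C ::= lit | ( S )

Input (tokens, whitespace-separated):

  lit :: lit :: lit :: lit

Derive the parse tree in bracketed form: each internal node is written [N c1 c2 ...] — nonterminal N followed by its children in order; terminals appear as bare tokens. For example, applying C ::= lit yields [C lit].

S
A
B :: A
C :: A
lit :: A
lit :: B :: A
lit :: C :: A
lit :: lit :: A
lit :: lit :: B :: A
lit :: lit :: C :: A
lit :: lit :: lit :: A
lit :: lit :: lit :: B
lit :: lit :: lit :: C
lit :: lit :: lit :: lit

[S [A [B [C lit]] :: [A [B [C lit]] :: [A [B [C lit]] :: [A [B [C lit]]]]]]]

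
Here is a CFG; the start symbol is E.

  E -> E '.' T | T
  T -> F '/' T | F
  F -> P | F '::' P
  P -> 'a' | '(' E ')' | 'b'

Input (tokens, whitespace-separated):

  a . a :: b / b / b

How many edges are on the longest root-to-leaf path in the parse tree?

[E [E [T [F [P a]]]] . [T [F [F [P a]] :: [P b]] / [T [F [P b]] / [T [F [P b]]]]]]

6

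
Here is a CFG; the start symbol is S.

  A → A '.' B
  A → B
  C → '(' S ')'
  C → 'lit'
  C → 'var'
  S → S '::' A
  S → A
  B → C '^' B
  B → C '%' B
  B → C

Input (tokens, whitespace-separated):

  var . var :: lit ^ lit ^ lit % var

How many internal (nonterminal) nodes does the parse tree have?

17

[S [S [A [A [B [C var]]] . [B [C var]]]] :: [A [B [C lit] ^ [B [C lit] ^ [B [C lit] % [B [C var]]]]]]]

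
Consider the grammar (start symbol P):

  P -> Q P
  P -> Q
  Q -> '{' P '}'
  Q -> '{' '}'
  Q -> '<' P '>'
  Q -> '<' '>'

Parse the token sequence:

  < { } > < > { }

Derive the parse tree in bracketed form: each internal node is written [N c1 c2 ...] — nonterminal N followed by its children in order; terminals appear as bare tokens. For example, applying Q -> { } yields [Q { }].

[P [Q < [P [Q { }]] >] [P [Q < >] [P [Q { }]]]]

P
Q P
< P > P
< Q > P
< { } > P
< { } > Q P
< { } > < > P
< { } > < > Q
< { } > < > { }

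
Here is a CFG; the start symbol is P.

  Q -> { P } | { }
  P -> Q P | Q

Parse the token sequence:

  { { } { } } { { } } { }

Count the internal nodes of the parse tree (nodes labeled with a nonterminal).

12

[P [Q { [P [Q { }] [P [Q { }]]] }] [P [Q { [P [Q { }]] }] [P [Q { }]]]]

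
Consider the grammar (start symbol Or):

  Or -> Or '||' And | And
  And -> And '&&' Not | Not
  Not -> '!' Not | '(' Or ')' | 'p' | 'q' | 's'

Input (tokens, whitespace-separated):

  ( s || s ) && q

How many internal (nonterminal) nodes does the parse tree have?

11

[Or [And [And [Not ( [Or [Or [And [Not s]]] || [And [Not s]]] )]] && [Not q]]]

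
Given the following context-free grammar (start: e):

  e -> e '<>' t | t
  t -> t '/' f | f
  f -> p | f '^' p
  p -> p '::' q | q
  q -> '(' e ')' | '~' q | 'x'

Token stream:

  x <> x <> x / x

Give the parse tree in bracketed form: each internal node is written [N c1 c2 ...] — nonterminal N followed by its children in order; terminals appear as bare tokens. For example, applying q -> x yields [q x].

e
e <> t
e <> t <> t
t <> t <> t
f <> t <> t
p <> t <> t
q <> t <> t
x <> t <> t
x <> f <> t
x <> p <> t
x <> q <> t
x <> x <> t
x <> x <> t / f
x <> x <> f / f
x <> x <> p / f
x <> x <> q / f
x <> x <> x / f
x <> x <> x / p
x <> x <> x / q
x <> x <> x / x

[e [e [e [t [f [p [q x]]]]] <> [t [f [p [q x]]]]] <> [t [t [f [p [q x]]]] / [f [p [q x]]]]]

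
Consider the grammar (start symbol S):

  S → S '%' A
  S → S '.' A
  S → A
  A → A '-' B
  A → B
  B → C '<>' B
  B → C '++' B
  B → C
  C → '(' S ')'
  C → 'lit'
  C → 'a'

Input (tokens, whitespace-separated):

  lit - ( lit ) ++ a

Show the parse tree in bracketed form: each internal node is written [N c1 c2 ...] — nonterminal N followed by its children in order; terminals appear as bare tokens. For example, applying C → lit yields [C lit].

S
A
A - B
B - B
C - B
lit - B
lit - C ++ B
lit - ( S ) ++ B
lit - ( A ) ++ B
lit - ( B ) ++ B
lit - ( C ) ++ B
lit - ( lit ) ++ B
lit - ( lit ) ++ C
lit - ( lit ) ++ a

[S [A [A [B [C lit]]] - [B [C ( [S [A [B [C lit]]]] )] ++ [B [C a]]]]]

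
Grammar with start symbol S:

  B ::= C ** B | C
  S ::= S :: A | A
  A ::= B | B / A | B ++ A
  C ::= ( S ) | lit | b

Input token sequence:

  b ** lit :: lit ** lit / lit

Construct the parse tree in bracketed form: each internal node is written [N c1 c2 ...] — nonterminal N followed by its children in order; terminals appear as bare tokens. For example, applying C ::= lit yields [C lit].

S
S :: A
A :: A
B :: A
C ** B :: A
b ** B :: A
b ** C :: A
b ** lit :: A
b ** lit :: B / A
b ** lit :: C ** B / A
b ** lit :: lit ** B / A
b ** lit :: lit ** C / A
b ** lit :: lit ** lit / A
b ** lit :: lit ** lit / B
b ** lit :: lit ** lit / C
b ** lit :: lit ** lit / lit

[S [S [A [B [C b] ** [B [C lit]]]]] :: [A [B [C lit] ** [B [C lit]]] / [A [B [C lit]]]]]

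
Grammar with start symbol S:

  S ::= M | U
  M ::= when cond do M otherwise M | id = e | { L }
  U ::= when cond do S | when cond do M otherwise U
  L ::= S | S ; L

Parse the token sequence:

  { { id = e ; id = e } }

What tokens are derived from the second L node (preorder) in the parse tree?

[S [M { [L [S [M { [L [S [M id = e]] ; [L [S [M id = e]]]] }]]] }]]

id = e ; id = e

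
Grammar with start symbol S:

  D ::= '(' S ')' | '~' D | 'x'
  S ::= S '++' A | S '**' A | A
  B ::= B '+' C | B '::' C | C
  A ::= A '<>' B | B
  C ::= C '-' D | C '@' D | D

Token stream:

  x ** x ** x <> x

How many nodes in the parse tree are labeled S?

3

[S [S [S [A [B [C [D x]]]]] ** [A [B [C [D x]]]]] ** [A [A [B [C [D x]]]] <> [B [C [D x]]]]]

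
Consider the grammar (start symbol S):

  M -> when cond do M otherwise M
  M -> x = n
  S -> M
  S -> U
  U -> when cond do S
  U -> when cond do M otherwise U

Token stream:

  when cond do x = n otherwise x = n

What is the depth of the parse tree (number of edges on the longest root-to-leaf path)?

3

[S [M when cond do [M x = n] otherwise [M x = n]]]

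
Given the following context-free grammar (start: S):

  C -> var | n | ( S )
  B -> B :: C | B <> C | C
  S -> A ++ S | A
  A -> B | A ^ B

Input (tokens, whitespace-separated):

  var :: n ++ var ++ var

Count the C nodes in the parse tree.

4

[S [A [B [B [C var]] :: [C n]]] ++ [S [A [B [C var]]] ++ [S [A [B [C var]]]]]]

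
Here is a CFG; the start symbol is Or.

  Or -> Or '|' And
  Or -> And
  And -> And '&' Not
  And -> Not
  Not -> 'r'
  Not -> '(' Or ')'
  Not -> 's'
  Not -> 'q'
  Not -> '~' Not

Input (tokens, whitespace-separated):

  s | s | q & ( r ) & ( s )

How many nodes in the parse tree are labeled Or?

5

[Or [Or [Or [And [Not s]]] | [And [Not s]]] | [And [And [And [Not q]] & [Not ( [Or [And [Not r]]] )]] & [Not ( [Or [And [Not s]]] )]]]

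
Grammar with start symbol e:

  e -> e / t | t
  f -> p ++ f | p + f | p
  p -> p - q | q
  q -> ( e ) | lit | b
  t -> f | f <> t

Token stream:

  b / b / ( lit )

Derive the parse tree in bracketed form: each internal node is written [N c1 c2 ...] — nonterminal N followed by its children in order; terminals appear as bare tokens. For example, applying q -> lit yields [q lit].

e
e / t
e / t / t
t / t / t
f / t / t
p / t / t
q / t / t
b / t / t
b / f / t
b / p / t
b / q / t
b / b / t
b / b / f
b / b / p
b / b / q
b / b / ( e )
b / b / ( t )
b / b / ( f )
b / b / ( p )
b / b / ( q )
b / b / ( lit )

[e [e [e [t [f [p [q b]]]]] / [t [f [p [q b]]]]] / [t [f [p [q ( [e [t [f [p [q lit]]]]] )]]]]]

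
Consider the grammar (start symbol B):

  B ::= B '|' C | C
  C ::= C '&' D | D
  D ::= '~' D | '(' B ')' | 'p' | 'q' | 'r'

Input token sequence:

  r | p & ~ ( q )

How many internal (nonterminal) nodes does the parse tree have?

12

[B [B [C [D r]]] | [C [C [D p]] & [D ~ [D ( [B [C [D q]]] )]]]]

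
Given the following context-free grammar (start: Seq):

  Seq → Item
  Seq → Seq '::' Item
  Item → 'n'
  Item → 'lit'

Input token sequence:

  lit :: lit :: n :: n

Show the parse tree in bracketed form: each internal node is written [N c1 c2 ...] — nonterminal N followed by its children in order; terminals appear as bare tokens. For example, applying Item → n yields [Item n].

[Seq [Seq [Seq [Seq [Item lit]] :: [Item lit]] :: [Item n]] :: [Item n]]

Seq
Seq :: Item
Seq :: Item :: Item
Seq :: Item :: Item :: Item
Item :: Item :: Item :: Item
lit :: Item :: Item :: Item
lit :: lit :: Item :: Item
lit :: lit :: n :: Item
lit :: lit :: n :: n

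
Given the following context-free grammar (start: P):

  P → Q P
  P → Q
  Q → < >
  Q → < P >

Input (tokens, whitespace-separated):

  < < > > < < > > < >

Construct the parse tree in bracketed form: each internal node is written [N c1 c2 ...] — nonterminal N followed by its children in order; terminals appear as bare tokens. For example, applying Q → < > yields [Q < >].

[P [Q < [P [Q < >]] >] [P [Q < [P [Q < >]] >] [P [Q < >]]]]

P
Q P
< P > P
< Q > P
< < > > P
< < > > Q P
< < > > < P > P
< < > > < Q > P
< < > > < < > > P
< < > > < < > > Q
< < > > < < > > < >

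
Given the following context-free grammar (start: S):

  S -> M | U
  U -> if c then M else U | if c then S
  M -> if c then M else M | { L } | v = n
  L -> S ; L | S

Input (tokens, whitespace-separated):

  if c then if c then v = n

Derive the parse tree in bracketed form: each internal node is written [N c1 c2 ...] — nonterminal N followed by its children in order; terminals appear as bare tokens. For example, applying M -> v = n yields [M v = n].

S
U
if c then S
if c then U
if c then if c then S
if c then if c then M
if c then if c then v = n

[S [U if c then [S [U if c then [S [M v = n]]]]]]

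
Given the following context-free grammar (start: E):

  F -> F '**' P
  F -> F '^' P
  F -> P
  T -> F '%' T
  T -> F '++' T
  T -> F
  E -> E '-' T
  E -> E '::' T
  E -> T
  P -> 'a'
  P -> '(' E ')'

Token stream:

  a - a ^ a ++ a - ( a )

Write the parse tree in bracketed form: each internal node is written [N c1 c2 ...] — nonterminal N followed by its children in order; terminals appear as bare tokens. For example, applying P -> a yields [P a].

E
E - T
E - T - T
T - T - T
F - T - T
P - T - T
a - T - T
a - F ++ T - T
a - F ^ P ++ T - T
a - P ^ P ++ T - T
a - a ^ P ++ T - T
a - a ^ a ++ T - T
a - a ^ a ++ F - T
a - a ^ a ++ P - T
a - a ^ a ++ a - T
a - a ^ a ++ a - F
a - a ^ a ++ a - P
a - a ^ a ++ a - ( E )
a - a ^ a ++ a - ( T )
a - a ^ a ++ a - ( F )
a - a ^ a ++ a - ( P )
a - a ^ a ++ a - ( a )

[E [E [E [T [F [P a]]]] - [T [F [F [P a]] ^ [P a]] ++ [T [F [P a]]]]] - [T [F [P ( [E [T [F [P a]]]] )]]]]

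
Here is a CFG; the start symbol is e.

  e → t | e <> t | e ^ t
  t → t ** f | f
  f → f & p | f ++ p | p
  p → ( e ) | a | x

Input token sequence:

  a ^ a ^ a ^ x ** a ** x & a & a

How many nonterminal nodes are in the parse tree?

[e [e [e [e [t [f [p a]]]] ^ [t [f [p a]]]] ^ [t [f [p a]]]] ^ [t [t [t [f [p x]]] ** [f [p a]]] ** [f [f [f [p x]] & [p a]] & [p a]]]]

26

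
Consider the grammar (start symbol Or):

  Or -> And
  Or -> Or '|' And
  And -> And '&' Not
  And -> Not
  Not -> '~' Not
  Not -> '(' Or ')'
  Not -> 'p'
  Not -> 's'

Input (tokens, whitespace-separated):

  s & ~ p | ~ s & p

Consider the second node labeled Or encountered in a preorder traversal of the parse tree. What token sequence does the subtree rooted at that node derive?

s & ~ p

[Or [Or [And [And [Not s]] & [Not ~ [Not p]]]] | [And [And [Not ~ [Not s]]] & [Not p]]]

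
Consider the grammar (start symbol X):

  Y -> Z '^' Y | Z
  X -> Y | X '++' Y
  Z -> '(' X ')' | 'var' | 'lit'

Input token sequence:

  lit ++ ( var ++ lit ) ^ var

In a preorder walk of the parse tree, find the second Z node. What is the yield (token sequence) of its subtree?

[X [X [Y [Z lit]]] ++ [Y [Z ( [X [X [Y [Z var]]] ++ [Y [Z lit]]] )] ^ [Y [Z var]]]]

( var ++ lit )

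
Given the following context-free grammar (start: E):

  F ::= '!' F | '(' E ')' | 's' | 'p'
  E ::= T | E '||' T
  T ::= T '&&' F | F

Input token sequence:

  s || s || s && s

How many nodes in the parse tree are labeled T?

[E [E [E [T [F s]]] || [T [F s]]] || [T [T [F s]] && [F s]]]

4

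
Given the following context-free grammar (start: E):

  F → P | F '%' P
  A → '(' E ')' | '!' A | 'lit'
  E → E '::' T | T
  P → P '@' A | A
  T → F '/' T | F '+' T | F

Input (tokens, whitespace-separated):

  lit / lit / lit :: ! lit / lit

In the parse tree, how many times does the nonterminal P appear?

5

[E [E [T [F [P [A lit]]] / [T [F [P [A lit]]] / [T [F [P [A lit]]]]]]] :: [T [F [P [A ! [A lit]]]] / [T [F [P [A lit]]]]]]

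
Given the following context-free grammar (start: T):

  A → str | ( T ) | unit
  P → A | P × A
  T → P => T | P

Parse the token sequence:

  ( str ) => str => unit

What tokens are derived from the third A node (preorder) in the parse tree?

[T [P [A ( [T [P [A str]]] )]] => [T [P [A str]] => [T [P [A unit]]]]]

str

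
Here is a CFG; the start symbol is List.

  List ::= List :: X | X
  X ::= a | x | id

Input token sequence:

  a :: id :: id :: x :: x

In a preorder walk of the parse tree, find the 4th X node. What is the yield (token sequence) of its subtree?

[List [List [List [List [List [X a]] :: [X id]] :: [X id]] :: [X x]] :: [X x]]

x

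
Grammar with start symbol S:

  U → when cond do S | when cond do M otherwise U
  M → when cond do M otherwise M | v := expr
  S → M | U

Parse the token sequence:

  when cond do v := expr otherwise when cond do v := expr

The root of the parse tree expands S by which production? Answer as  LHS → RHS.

[S [U when cond do [M v := expr] otherwise [U when cond do [S [M v := expr]]]]]

S → U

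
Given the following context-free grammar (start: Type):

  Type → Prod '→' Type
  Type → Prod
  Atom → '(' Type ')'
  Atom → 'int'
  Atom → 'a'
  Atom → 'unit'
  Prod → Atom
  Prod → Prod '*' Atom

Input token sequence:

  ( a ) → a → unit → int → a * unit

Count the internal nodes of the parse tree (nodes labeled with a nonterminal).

[Type [Prod [Atom ( [Type [Prod [Atom a]]] )]] → [Type [Prod [Atom a]] → [Type [Prod [Atom unit]] → [Type [Prod [Atom int]] → [Type [Prod [Prod [Atom a]] * [Atom unit]]]]]]]

20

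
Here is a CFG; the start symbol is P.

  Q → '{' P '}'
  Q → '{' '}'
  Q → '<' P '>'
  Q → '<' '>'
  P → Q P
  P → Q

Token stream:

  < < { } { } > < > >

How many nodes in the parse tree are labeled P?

[P [Q < [P [Q < [P [Q { }] [P [Q { }]]] >] [P [Q < >]]] >]]

5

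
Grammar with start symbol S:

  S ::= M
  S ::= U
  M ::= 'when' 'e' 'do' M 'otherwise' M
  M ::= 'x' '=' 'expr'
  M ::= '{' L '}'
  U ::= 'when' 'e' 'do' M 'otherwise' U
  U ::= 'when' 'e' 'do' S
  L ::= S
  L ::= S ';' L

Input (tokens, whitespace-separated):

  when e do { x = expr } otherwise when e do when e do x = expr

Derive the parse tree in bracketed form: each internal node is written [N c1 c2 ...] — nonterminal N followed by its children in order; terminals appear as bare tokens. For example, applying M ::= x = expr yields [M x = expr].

[S [U when e do [M { [L [S [M x = expr]]] }] otherwise [U when e do [S [U when e do [S [M x = expr]]]]]]]

S
U
when e do M otherwise U
when e do { L } otherwise U
when e do { S } otherwise U
when e do { M } otherwise U
when e do { x = expr } otherwise U
when e do { x = expr } otherwise when e do S
when e do { x = expr } otherwise when e do U
when e do { x = expr } otherwise when e do when e do S
when e do { x = expr } otherwise when e do when e do M
when e do { x = expr } otherwise when e do when e do x = expr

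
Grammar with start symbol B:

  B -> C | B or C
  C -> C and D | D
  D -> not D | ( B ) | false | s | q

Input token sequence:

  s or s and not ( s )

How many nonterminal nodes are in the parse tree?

12

[B [B [C [D s]]] or [C [C [D s]] and [D not [D ( [B [C [D s]]] )]]]]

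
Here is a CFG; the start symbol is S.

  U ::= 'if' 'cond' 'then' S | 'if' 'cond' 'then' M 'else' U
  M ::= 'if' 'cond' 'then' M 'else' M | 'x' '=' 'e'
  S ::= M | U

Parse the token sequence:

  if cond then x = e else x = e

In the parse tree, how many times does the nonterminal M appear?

[S [M if cond then [M x = e] else [M x = e]]]

3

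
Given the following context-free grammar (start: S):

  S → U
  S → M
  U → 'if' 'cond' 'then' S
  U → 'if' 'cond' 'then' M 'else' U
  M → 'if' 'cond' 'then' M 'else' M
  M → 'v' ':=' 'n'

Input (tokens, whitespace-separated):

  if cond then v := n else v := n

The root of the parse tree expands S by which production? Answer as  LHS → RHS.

S → M

[S [M if cond then [M v := n] else [M v := n]]]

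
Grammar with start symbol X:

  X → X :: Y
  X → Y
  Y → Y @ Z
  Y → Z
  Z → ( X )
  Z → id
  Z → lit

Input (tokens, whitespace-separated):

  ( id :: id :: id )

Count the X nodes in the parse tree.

[X [Y [Z ( [X [X [X [Y [Z id]]] :: [Y [Z id]]] :: [Y [Z id]]] )]]]

4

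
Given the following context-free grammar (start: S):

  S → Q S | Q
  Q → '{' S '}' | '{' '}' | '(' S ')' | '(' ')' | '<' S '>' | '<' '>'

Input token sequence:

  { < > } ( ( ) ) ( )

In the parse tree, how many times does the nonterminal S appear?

5

[S [Q { [S [Q < >]] }] [S [Q ( [S [Q ( )]] )] [S [Q ( )]]]]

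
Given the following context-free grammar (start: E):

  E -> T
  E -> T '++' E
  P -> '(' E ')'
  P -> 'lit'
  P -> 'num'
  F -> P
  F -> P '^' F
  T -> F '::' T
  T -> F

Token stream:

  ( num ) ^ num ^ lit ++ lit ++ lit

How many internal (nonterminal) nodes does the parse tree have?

[E [T [F [P ( [E [T [F [P num]]]] )] ^ [F [P num] ^ [F [P lit]]]]] ++ [E [T [F [P lit]]] ++ [E [T [F [P lit]]]]]]

20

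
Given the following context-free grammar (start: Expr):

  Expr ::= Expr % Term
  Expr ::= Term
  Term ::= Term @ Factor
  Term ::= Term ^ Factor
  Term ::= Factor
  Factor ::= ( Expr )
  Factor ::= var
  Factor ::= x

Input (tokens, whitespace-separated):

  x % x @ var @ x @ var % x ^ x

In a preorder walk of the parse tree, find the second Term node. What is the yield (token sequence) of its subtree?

x @ var @ x @ var

[Expr [Expr [Expr [Term [Factor x]]] % [Term [Term [Term [Term [Factor x]] @ [Factor var]] @ [Factor x]] @ [Factor var]]] % [Term [Term [Factor x]] ^ [Factor x]]]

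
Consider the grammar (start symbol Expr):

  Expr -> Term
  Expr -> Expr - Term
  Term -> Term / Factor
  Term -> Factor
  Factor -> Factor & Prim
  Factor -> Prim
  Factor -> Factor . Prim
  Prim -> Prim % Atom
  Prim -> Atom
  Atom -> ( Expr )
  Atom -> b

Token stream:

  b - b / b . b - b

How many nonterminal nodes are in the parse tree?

22

[Expr [Expr [Expr [Term [Factor [Prim [Atom b]]]]] - [Term [Term [Factor [Prim [Atom b]]]] / [Factor [Factor [Prim [Atom b]]] . [Prim [Atom b]]]]] - [Term [Factor [Prim [Atom b]]]]]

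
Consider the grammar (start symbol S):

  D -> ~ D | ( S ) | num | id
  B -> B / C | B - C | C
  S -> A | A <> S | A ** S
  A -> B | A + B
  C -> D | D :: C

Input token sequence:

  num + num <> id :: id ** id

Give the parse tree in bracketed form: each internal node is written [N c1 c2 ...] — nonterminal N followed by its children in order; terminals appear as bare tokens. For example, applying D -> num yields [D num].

[S [A [A [B [C [D num]]]] + [B [C [D num]]]] <> [S [A [B [C [D id] :: [C [D id]]]]] ** [S [A [B [C [D id]]]]]]]

S
A <> S
A + B <> S
B + B <> S
C + B <> S
D + B <> S
num + B <> S
num + C <> S
num + D <> S
num + num <> S
num + num <> A ** S
num + num <> B ** S
num + num <> C ** S
num + num <> D :: C ** S
num + num <> id :: C ** S
num + num <> id :: D ** S
num + num <> id :: id ** S
num + num <> id :: id ** A
num + num <> id :: id ** B
num + num <> id :: id ** C
num + num <> id :: id ** D
num + num <> id :: id ** id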